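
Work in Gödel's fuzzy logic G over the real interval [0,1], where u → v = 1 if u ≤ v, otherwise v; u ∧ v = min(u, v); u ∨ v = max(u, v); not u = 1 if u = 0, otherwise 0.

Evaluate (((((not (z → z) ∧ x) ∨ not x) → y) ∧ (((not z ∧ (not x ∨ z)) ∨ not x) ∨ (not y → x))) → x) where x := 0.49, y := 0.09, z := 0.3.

(z → z): 0.3 ≤ 0.3, so result = 1
not (z → z): Gödel ¬ of 1 = 0 (operand ≠ 0)
(not (z → z) ∧ x) = min(0, 0.49) = 0
not x: Gödel ¬ of 0.49 = 0 (operand ≠ 0)
((not (z → z) ∧ x) ∨ not x) = max(0, 0) = 0
(((not (z → z) ∧ x) ∨ not x) → y): 0 ≤ 0.09, so result = 1
not z: Gödel ¬ of 0.3 = 0 (operand ≠ 0)
not x: Gödel ¬ of 0.49 = 0 (operand ≠ 0)
(not x ∨ z) = max(0, 0.3) = 0.3
(not z ∧ (not x ∨ z)) = min(0, 0.3) = 0
not x: Gödel ¬ of 0.49 = 0 (operand ≠ 0)
((not z ∧ (not x ∨ z)) ∨ not x) = max(0, 0) = 0
not y: Gödel ¬ of 0.09 = 0 (operand ≠ 0)
(not y → x): 0 ≤ 0.49, so result = 1
(((not z ∧ (not x ∨ z)) ∨ not x) ∨ (not y → x)) = max(0, 1) = 1
((((not (z → z) ∧ x) ∨ not x) → y) ∧ (((not z ∧ (not x ∨ z)) ∨ not x) ∨ (not y → x))) = min(1, 1) = 1
(((((not (z → z) ∧ x) ∨ not x) → y) ∧ (((not z ∧ (not x ∨ z)) ∨ not x) ∨ (not y → x))) → x): 1 > 0.49, so result = 0.49

0.49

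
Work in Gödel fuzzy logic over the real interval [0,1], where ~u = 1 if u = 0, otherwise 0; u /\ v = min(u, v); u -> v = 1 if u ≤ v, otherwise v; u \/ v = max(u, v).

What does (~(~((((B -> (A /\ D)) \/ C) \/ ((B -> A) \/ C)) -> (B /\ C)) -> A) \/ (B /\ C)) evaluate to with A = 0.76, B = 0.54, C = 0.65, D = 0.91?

0.54

(A /\ D) = min(0.76, 0.91) = 0.76
(B -> (A /\ D)): 0.54 ≤ 0.76, so result = 1
((B -> (A /\ D)) \/ C) = max(1, 0.65) = 1
(B -> A): 0.54 ≤ 0.76, so result = 1
((B -> A) \/ C) = max(1, 0.65) = 1
(((B -> (A /\ D)) \/ C) \/ ((B -> A) \/ C)) = max(1, 1) = 1
(B /\ C) = min(0.54, 0.65) = 0.54
((((B -> (A /\ D)) \/ C) \/ ((B -> A) \/ C)) -> (B /\ C)): 1 > 0.54, so result = 0.54
~((((B -> (A /\ D)) \/ C) \/ ((B -> A) \/ C)) -> (B /\ C)): Gödel ¬ of 0.54 = 0 (operand ≠ 0)
(~((((B -> (A /\ D)) \/ C) \/ ((B -> A) \/ C)) -> (B /\ C)) -> A): 0 ≤ 0.76, so result = 1
~(~((((B -> (A /\ D)) \/ C) \/ ((B -> A) \/ C)) -> (B /\ C)) -> A): Gödel ¬ of 1 = 0 (operand ≠ 0)
(B /\ C) = min(0.54, 0.65) = 0.54
(~(~((((B -> (A /\ D)) \/ C) \/ ((B -> A) \/ C)) -> (B /\ C)) -> A) \/ (B /\ C)) = max(0, 0.54) = 0.54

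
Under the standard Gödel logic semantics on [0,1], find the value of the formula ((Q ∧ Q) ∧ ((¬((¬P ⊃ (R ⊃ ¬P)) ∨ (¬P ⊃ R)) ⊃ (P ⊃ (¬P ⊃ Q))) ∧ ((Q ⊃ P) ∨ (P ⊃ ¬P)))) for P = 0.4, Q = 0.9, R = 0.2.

(Q ∧ Q) = min(0.9, 0.9) = 0.9
¬P: Gödel ¬ of 0.4 = 0 (operand ≠ 0)
¬P: Gödel ¬ of 0.4 = 0 (operand ≠ 0)
(R ⊃ ¬P): 0.2 > 0, so result = 0
(¬P ⊃ (R ⊃ ¬P)): 0 ≤ 0, so result = 1
¬P: Gödel ¬ of 0.4 = 0 (operand ≠ 0)
(¬P ⊃ R): 0 ≤ 0.2, so result = 1
((¬P ⊃ (R ⊃ ¬P)) ∨ (¬P ⊃ R)) = max(1, 1) = 1
¬((¬P ⊃ (R ⊃ ¬P)) ∨ (¬P ⊃ R)): Gödel ¬ of 1 = 0 (operand ≠ 0)
¬P: Gödel ¬ of 0.4 = 0 (operand ≠ 0)
(¬P ⊃ Q): 0 ≤ 0.9, so result = 1
(P ⊃ (¬P ⊃ Q)): 0.4 ≤ 1, so result = 1
(¬((¬P ⊃ (R ⊃ ¬P)) ∨ (¬P ⊃ R)) ⊃ (P ⊃ (¬P ⊃ Q))): 0 ≤ 1, so result = 1
(Q ⊃ P): 0.9 > 0.4, so result = 0.4
¬P: Gödel ¬ of 0.4 = 0 (operand ≠ 0)
(P ⊃ ¬P): 0.4 > 0, so result = 0
((Q ⊃ P) ∨ (P ⊃ ¬P)) = max(0.4, 0) = 0.4
((¬((¬P ⊃ (R ⊃ ¬P)) ∨ (¬P ⊃ R)) ⊃ (P ⊃ (¬P ⊃ Q))) ∧ ((Q ⊃ P) ∨ (P ⊃ ¬P))) = min(1, 0.4) = 0.4
((Q ∧ Q) ∧ ((¬((¬P ⊃ (R ⊃ ¬P)) ∨ (¬P ⊃ R)) ⊃ (P ⊃ (¬P ⊃ Q))) ∧ ((Q ⊃ P) ∨ (P ⊃ ¬P)))) = min(0.9, 0.4) = 0.4

0.40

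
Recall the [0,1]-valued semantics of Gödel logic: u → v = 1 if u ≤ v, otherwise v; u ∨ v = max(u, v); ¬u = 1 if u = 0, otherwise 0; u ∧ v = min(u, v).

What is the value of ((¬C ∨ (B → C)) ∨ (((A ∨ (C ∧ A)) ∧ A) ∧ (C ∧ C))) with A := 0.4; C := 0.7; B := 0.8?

0.70

¬C: Gödel ¬ of 0.7 = 0 (operand ≠ 0)
(B → C): 0.8 > 0.7, so result = 0.7
(¬C ∨ (B → C)) = max(0, 0.7) = 0.7
(C ∧ A) = min(0.7, 0.4) = 0.4
(A ∨ (C ∧ A)) = max(0.4, 0.4) = 0.4
((A ∨ (C ∧ A)) ∧ A) = min(0.4, 0.4) = 0.4
(C ∧ C) = min(0.7, 0.7) = 0.7
(((A ∨ (C ∧ A)) ∧ A) ∧ (C ∧ C)) = min(0.4, 0.7) = 0.4
((¬C ∨ (B → C)) ∨ (((A ∨ (C ∧ A)) ∧ A) ∧ (C ∧ C))) = max(0.7, 0.4) = 0.7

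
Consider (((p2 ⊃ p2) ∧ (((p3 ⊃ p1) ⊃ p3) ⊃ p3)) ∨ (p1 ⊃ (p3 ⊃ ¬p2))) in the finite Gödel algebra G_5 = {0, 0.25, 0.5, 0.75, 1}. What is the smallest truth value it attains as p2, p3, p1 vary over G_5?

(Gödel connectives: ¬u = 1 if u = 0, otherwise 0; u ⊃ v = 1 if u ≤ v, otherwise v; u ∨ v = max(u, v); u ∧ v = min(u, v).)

0.50

The minimum is attained at p2 = 0.25, p3 = 0.5, p1 = 0.25:
  (p2 ⊃ p2): 0.25 ≤ 0.25, so result = 1
  (p3 ⊃ p1): 0.5 > 0.25, so result = 0.25
  ((p3 ⊃ p1) ⊃ p3): 0.25 ≤ 0.5, so result = 1
  (((p3 ⊃ p1) ⊃ p3) ⊃ p3): 1 > 0.5, so result = 0.5
  ((p2 ⊃ p2) ∧ (((p3 ⊃ p1) ⊃ p3) ⊃ p3)) = min(1, 0.5) = 0.5
  ¬p2: Gödel ¬ of 0.25 = 0 (operand ≠ 0)
  (p3 ⊃ ¬p2): 0.5 > 0, so result = 0
  (p1 ⊃ (p3 ⊃ ¬p2)): 0.25 > 0, so result = 0
  (((p2 ⊃ p2) ∧ (((p3 ⊃ p1) ⊃ p3) ⊃ p3)) ∨ (p1 ⊃ (p3 ⊃ ¬p2))) = max(0.5, 0) = 0.5
Checking all 125 assignments confirms none give a value below 0.50.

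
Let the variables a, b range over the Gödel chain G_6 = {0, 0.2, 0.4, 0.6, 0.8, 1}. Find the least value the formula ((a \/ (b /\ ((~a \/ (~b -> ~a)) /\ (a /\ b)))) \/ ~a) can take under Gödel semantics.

The minimum is attained at a = 0.2, b = 0:
  ~a: Gödel ¬ of 0.2 = 0 (operand ≠ 0)
  ~b: Gödel ¬ of 0 = 1 (operand is 0)
  ~a: Gödel ¬ of 0.2 = 0 (operand ≠ 0)
  (~b -> ~a): 1 > 0, so result = 0
  (~a \/ (~b -> ~a)) = max(0, 0) = 0
  (a /\ b) = min(0.2, 0) = 0
  ((~a \/ (~b -> ~a)) /\ (a /\ b)) = min(0, 0) = 0
  (b /\ ((~a \/ (~b -> ~a)) /\ (a /\ b))) = min(0, 0) = 0
  (a \/ (b /\ ((~a \/ (~b -> ~a)) /\ (a /\ b)))) = max(0.2, 0) = 0.2
  ~a: Gödel ¬ of 0.2 = 0 (operand ≠ 0)
  ((a \/ (b /\ ((~a \/ (~b -> ~a)) /\ (a /\ b)))) \/ ~a) = max(0.2, 0) = 0.2
Checking all 36 assignments confirms none give a value below 0.20.

0.20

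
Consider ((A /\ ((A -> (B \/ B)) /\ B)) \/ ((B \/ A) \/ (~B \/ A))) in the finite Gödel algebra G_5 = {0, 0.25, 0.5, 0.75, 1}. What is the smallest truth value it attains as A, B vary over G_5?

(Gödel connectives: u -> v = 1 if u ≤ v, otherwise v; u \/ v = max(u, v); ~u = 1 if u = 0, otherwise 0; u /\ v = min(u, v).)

0.25

The minimum is attained at A = 0, B = 0.25:
  (B \/ B) = max(0.25, 0.25) = 0.25
  (A -> (B \/ B)): 0 ≤ 0.25, so result = 1
  ((A -> (B \/ B)) /\ B) = min(1, 0.25) = 0.25
  (A /\ ((A -> (B \/ B)) /\ B)) = min(0, 0.25) = 0
  (B \/ A) = max(0.25, 0) = 0.25
  ~B: Gödel ¬ of 0.25 = 0 (operand ≠ 0)
  (~B \/ A) = max(0, 0) = 0
  ((B \/ A) \/ (~B \/ A)) = max(0.25, 0) = 0.25
  ((A /\ ((A -> (B \/ B)) /\ B)) \/ ((B \/ A) \/ (~B \/ A))) = max(0, 0.25) = 0.25
Checking all 25 assignments confirms none give a value below 0.25.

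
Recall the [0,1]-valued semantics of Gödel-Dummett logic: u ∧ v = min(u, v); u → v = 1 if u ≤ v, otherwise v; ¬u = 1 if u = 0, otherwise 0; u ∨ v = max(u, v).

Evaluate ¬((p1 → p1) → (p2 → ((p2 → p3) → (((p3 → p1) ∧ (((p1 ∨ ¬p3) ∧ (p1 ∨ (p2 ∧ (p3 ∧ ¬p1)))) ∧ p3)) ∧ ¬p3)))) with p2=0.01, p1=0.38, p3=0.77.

1.00

(p1 → p1): 0.38 ≤ 0.38, so result = 1
(p2 → p3): 0.01 ≤ 0.77, so result = 1
(p3 → p1): 0.77 > 0.38, so result = 0.38
¬p3: Gödel ¬ of 0.77 = 0 (operand ≠ 0)
(p1 ∨ ¬p3) = max(0.38, 0) = 0.38
¬p1: Gödel ¬ of 0.38 = 0 (operand ≠ 0)
(p3 ∧ ¬p1) = min(0.77, 0) = 0
(p2 ∧ (p3 ∧ ¬p1)) = min(0.01, 0) = 0
(p1 ∨ (p2 ∧ (p3 ∧ ¬p1))) = max(0.38, 0) = 0.38
((p1 ∨ ¬p3) ∧ (p1 ∨ (p2 ∧ (p3 ∧ ¬p1)))) = min(0.38, 0.38) = 0.38
(((p1 ∨ ¬p3) ∧ (p1 ∨ (p2 ∧ (p3 ∧ ¬p1)))) ∧ p3) = min(0.38, 0.77) = 0.38
((p3 → p1) ∧ (((p1 ∨ ¬p3) ∧ (p1 ∨ (p2 ∧ (p3 ∧ ¬p1)))) ∧ p3)) = min(0.38, 0.38) = 0.38
¬p3: Gödel ¬ of 0.77 = 0 (operand ≠ 0)
(((p3 → p1) ∧ (((p1 ∨ ¬p3) ∧ (p1 ∨ (p2 ∧ (p3 ∧ ¬p1)))) ∧ p3)) ∧ ¬p3) = min(0.38, 0) = 0
((p2 → p3) → (((p3 → p1) ∧ (((p1 ∨ ¬p3) ∧ (p1 ∨ (p2 ∧ (p3 ∧ ¬p1)))) ∧ p3)) ∧ ¬p3)): 1 > 0, so result = 0
(p2 → ((p2 → p3) → (((p3 → p1) ∧ (((p1 ∨ ¬p3) ∧ (p1 ∨ (p2 ∧ (p3 ∧ ¬p1)))) ∧ p3)) ∧ ¬p3))): 0.01 > 0, so result = 0
((p1 → p1) → (p2 → ((p2 → p3) → (((p3 → p1) ∧ (((p1 ∨ ¬p3) ∧ (p1 ∨ (p2 ∧ (p3 ∧ ¬p1)))) ∧ p3)) ∧ ¬p3)))): 1 > 0, so result = 0
¬((p1 → p1) → (p2 → ((p2 → p3) → (((p3 → p1) ∧ (((p1 ∨ ¬p3) ∧ (p1 ∨ (p2 ∧ (p3 ∧ ¬p1)))) ∧ p3)) ∧ ¬p3)))): Gödel ¬ of 0 = 1 (operand is 0)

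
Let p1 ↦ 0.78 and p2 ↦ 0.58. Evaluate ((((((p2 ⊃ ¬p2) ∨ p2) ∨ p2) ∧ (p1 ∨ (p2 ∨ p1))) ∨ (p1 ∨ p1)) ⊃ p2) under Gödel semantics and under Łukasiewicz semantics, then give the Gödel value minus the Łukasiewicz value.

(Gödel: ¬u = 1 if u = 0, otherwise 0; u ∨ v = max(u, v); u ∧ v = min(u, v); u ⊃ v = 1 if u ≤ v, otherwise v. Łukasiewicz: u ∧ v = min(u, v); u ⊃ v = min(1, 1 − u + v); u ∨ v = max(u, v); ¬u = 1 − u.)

-0.22

Gödel evaluation:
  ¬p2: Gödel ¬ of 0.58 = 0 (operand ≠ 0)
  (p2 ⊃ ¬p2): 0.58 > 0, so result = 0
  ((p2 ⊃ ¬p2) ∨ p2) = max(0, 0.58) = 0.58
  (((p2 ⊃ ¬p2) ∨ p2) ∨ p2) = max(0.58, 0.58) = 0.58
  (p2 ∨ p1) = max(0.58, 0.78) = 0.78
  (p1 ∨ (p2 ∨ p1)) = max(0.78, 0.78) = 0.78
  ((((p2 ⊃ ¬p2) ∨ p2) ∨ p2) ∧ (p1 ∨ (p2 ∨ p1))) = min(0.58, 0.78) = 0.58
  (p1 ∨ p1) = max(0.78, 0.78) = 0.78
  (((((p2 ⊃ ¬p2) ∨ p2) ∨ p2) ∧ (p1 ∨ (p2 ∨ p1))) ∨ (p1 ∨ p1)) = max(0.58, 0.78) = 0.78
  ((((((p2 ⊃ ¬p2) ∨ p2) ∨ p2) ∧ (p1 ∨ (p2 ∨ p1))) ∨ (p1 ∨ p1)) ⊃ p2): 0.78 > 0.58, so result = 0.58
  Gödel value = 0.58
Łukasiewicz evaluation:
  ¬p2: Łukasiewicz ¬ gives 1 − 0.58 = 0.42
  (p2 ⊃ ¬p2): min(1, 1 − 0.58 + 0.42) = 0.84
  ((p2 ⊃ ¬p2) ∨ p2) = max(0.84, 0.58) = 0.84
  (((p2 ⊃ ¬p2) ∨ p2) ∨ p2) = max(0.84, 0.58) = 0.84
  (p2 ∨ p1) = max(0.58, 0.78) = 0.78
  (p1 ∨ (p2 ∨ p1)) = max(0.78, 0.78) = 0.78
  ((((p2 ⊃ ¬p2) ∨ p2) ∨ p2) ∧ (p1 ∨ (p2 ∨ p1))) = min(0.84, 0.78) = 0.78
  (p1 ∨ p1) = max(0.78, 0.78) = 0.78
  (((((p2 ⊃ ¬p2) ∨ p2) ∨ p2) ∧ (p1 ∨ (p2 ∨ p1))) ∨ (p1 ∨ p1)) = max(0.78, 0.78) = 0.78
  ((((((p2 ⊃ ¬p2) ∨ p2) ∨ p2) ∧ (p1 ∨ (p2 ∨ p1))) ∨ (p1 ∨ p1)) ⊃ p2): min(1, 1 − 0.78 + 0.58) = 0.8
  Łukasiewicz value = 0.8
Difference: 0.58 − 0.8 = -0.22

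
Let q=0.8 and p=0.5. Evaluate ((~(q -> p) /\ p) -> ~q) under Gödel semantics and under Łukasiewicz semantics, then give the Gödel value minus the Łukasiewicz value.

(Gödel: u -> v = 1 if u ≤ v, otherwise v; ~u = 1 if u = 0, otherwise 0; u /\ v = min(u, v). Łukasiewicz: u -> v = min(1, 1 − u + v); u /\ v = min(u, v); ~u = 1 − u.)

Gödel evaluation:
  (q -> p): 0.8 > 0.5, so result = 0.5
  ~(q -> p): Gödel ¬ of 0.5 = 0 (operand ≠ 0)
  (~(q -> p) /\ p) = min(0, 0.5) = 0
  ~q: Gödel ¬ of 0.8 = 0 (operand ≠ 0)
  ((~(q -> p) /\ p) -> ~q): 0 ≤ 0, so result = 1
  Gödel value = 1
Łukasiewicz evaluation:
  (q -> p): min(1, 1 − 0.8 + 0.5) = 0.7
  ~(q -> p): Łukasiewicz ¬ gives 1 − 0.7 = 0.3
  (~(q -> p) /\ p) = min(0.3, 0.5) = 0.3
  ~q: Łukasiewicz ¬ gives 1 − 0.8 = 0.2
  ((~(q -> p) /\ p) -> ~q): min(1, 1 − 0.3 + 0.2) = 0.9
  Łukasiewicz value = 0.9
Difference: 1 − 0.9 = 0.10

0.10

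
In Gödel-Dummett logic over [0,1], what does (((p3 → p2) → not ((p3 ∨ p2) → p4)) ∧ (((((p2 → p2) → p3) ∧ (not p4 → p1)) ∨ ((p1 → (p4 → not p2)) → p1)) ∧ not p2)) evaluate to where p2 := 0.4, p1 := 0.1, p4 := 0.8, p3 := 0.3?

0.00

(p3 → p2): 0.3 ≤ 0.4, so result = 1
(p3 ∨ p2) = max(0.3, 0.4) = 0.4
((p3 ∨ p2) → p4): 0.4 ≤ 0.8, so result = 1
not ((p3 ∨ p2) → p4): Gödel ¬ of 1 = 0 (operand ≠ 0)
((p3 → p2) → not ((p3 ∨ p2) → p4)): 1 > 0, so result = 0
(p2 → p2): 0.4 ≤ 0.4, so result = 1
((p2 → p2) → p3): 1 > 0.3, so result = 0.3
not p4: Gödel ¬ of 0.8 = 0 (operand ≠ 0)
(not p4 → p1): 0 ≤ 0.1, so result = 1
(((p2 → p2) → p3) ∧ (not p4 → p1)) = min(0.3, 1) = 0.3
not p2: Gödel ¬ of 0.4 = 0 (operand ≠ 0)
(p4 → not p2): 0.8 > 0, so result = 0
(p1 → (p4 → not p2)): 0.1 > 0, so result = 0
((p1 → (p4 → not p2)) → p1): 0 ≤ 0.1, so result = 1
((((p2 → p2) → p3) ∧ (not p4 → p1)) ∨ ((p1 → (p4 → not p2)) → p1)) = max(0.3, 1) = 1
not p2: Gödel ¬ of 0.4 = 0 (operand ≠ 0)
(((((p2 → p2) → p3) ∧ (not p4 → p1)) ∨ ((p1 → (p4 → not p2)) → p1)) ∧ not p2) = min(1, 0) = 0
(((p3 → p2) → not ((p3 ∨ p2) → p4)) ∧ (((((p2 → p2) → p3) ∧ (not p4 → p1)) ∨ ((p1 → (p4 → not p2)) → p1)) ∧ not p2)) = min(0, 0) = 0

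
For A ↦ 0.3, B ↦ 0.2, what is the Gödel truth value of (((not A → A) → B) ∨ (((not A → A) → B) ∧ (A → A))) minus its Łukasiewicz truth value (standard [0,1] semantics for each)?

Gödel evaluation:
  not A: Gödel ¬ of 0.3 = 0 (operand ≠ 0)
  (not A → A): 0 ≤ 0.3, so result = 1
  ((not A → A) → B): 1 > 0.2, so result = 0.2
  not A: Gödel ¬ of 0.3 = 0 (operand ≠ 0)
  (not A → A): 0 ≤ 0.3, so result = 1
  ((not A → A) → B): 1 > 0.2, so result = 0.2
  (A → A): 0.3 ≤ 0.3, so result = 1
  (((not A → A) → B) ∧ (A → A)) = min(0.2, 1) = 0.2
  (((not A → A) → B) ∨ (((not A → A) → B) ∧ (A → A))) = max(0.2, 0.2) = 0.2
  Gödel value = 0.2
Łukasiewicz evaluation:
  not A: Łukasiewicz ¬ gives 1 − 0.3 = 0.7
  (not A → A): min(1, 1 − 0.7 + 0.3) = 0.6
  ((not A → A) → B): min(1, 1 − 0.6 + 0.2) = 0.6
  not A: Łukasiewicz ¬ gives 1 − 0.3 = 0.7
  (not A → A): min(1, 1 − 0.7 + 0.3) = 0.6
  ((not A → A) → B): min(1, 1 − 0.6 + 0.2) = 0.6
  (A → A): min(1, 1 − 0.3 + 0.3) = 1
  (((not A → A) → B) ∧ (A → A)) = min(0.6, 1) = 0.6
  (((not A → A) → B) ∨ (((not A → A) → B) ∧ (A → A))) = max(0.6, 0.6) = 0.6
  Łukasiewicz value = 0.6
Difference: 0.2 − 0.6 = -0.40

-0.40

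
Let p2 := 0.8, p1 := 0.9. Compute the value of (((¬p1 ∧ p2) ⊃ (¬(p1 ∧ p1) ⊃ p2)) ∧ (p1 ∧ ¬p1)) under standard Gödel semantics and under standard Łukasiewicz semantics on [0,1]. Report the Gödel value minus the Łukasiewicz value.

-0.10

Gödel evaluation:
  ¬p1: Gödel ¬ of 0.9 = 0 (operand ≠ 0)
  (¬p1 ∧ p2) = min(0, 0.8) = 0
  (p1 ∧ p1) = min(0.9, 0.9) = 0.9
  ¬(p1 ∧ p1): Gödel ¬ of 0.9 = 0 (operand ≠ 0)
  (¬(p1 ∧ p1) ⊃ p2): 0 ≤ 0.8, so result = 1
  ((¬p1 ∧ p2) ⊃ (¬(p1 ∧ p1) ⊃ p2)): 0 ≤ 1, so result = 1
  ¬p1: Gödel ¬ of 0.9 = 0 (operand ≠ 0)
  (p1 ∧ ¬p1) = min(0.9, 0) = 0
  (((¬p1 ∧ p2) ⊃ (¬(p1 ∧ p1) ⊃ p2)) ∧ (p1 ∧ ¬p1)) = min(1, 0) = 0
  Gödel value = 0
Łukasiewicz evaluation:
  ¬p1: Łukasiewicz ¬ gives 1 − 0.9 = 0.1
  (¬p1 ∧ p2) = min(0.1, 0.8) = 0.1
  (p1 ∧ p1) = min(0.9, 0.9) = 0.9
  ¬(p1 ∧ p1): Łukasiewicz ¬ gives 1 − 0.9 = 0.1
  (¬(p1 ∧ p1) ⊃ p2): min(1, 1 − 0.1 + 0.8) = 1
  ((¬p1 ∧ p2) ⊃ (¬(p1 ∧ p1) ⊃ p2)): min(1, 1 − 0.1 + 1) = 1
  ¬p1: Łukasiewicz ¬ gives 1 − 0.9 = 0.1
  (p1 ∧ ¬p1) = min(0.9, 0.1) = 0.1
  (((¬p1 ∧ p2) ⊃ (¬(p1 ∧ p1) ⊃ p2)) ∧ (p1 ∧ ¬p1)) = min(1, 0.1) = 0.1
  Łukasiewicz value = 0.1
Difference: 0 − 0.1 = -0.10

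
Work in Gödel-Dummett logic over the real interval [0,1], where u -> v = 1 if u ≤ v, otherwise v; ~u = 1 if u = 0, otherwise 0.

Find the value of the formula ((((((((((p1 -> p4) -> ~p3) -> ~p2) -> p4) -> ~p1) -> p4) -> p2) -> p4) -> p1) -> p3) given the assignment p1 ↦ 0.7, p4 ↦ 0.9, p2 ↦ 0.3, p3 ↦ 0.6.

(p1 -> p4): 0.7 ≤ 0.9, so result = 1
~p3: Gödel ¬ of 0.6 = 0 (operand ≠ 0)
((p1 -> p4) -> ~p3): 1 > 0, so result = 0
~p2: Gödel ¬ of 0.3 = 0 (operand ≠ 0)
(((p1 -> p4) -> ~p3) -> ~p2): 0 ≤ 0, so result = 1
((((p1 -> p4) -> ~p3) -> ~p2) -> p4): 1 > 0.9, so result = 0.9
~p1: Gödel ¬ of 0.7 = 0 (operand ≠ 0)
(((((p1 -> p4) -> ~p3) -> ~p2) -> p4) -> ~p1): 0.9 > 0, so result = 0
((((((p1 -> p4) -> ~p3) -> ~p2) -> p4) -> ~p1) -> p4): 0 ≤ 0.9, so result = 1
(((((((p1 -> p4) -> ~p3) -> ~p2) -> p4) -> ~p1) -> p4) -> p2): 1 > 0.3, so result = 0.3
((((((((p1 -> p4) -> ~p3) -> ~p2) -> p4) -> ~p1) -> p4) -> p2) -> p4): 0.3 ≤ 0.9, so result = 1
(((((((((p1 -> p4) -> ~p3) -> ~p2) -> p4) -> ~p1) -> p4) -> p2) -> p4) -> p1): 1 > 0.7, so result = 0.7
((((((((((p1 -> p4) -> ~p3) -> ~p2) -> p4) -> ~p1) -> p4) -> p2) -> p4) -> p1) -> p3): 0.7 > 0.6, so result = 0.6

0.60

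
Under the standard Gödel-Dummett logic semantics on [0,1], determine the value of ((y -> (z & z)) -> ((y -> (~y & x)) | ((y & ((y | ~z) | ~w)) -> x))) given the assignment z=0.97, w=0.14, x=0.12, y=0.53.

0.12

(z & z) = min(0.97, 0.97) = 0.97
(y -> (z & z)): 0.53 ≤ 0.97, so result = 1
~y: Gödel ¬ of 0.53 = 0 (operand ≠ 0)
(~y & x) = min(0, 0.12) = 0
(y -> (~y & x)): 0.53 > 0, so result = 0
~z: Gödel ¬ of 0.97 = 0 (operand ≠ 0)
(y | ~z) = max(0.53, 0) = 0.53
~w: Gödel ¬ of 0.14 = 0 (operand ≠ 0)
((y | ~z) | ~w) = max(0.53, 0) = 0.53
(y & ((y | ~z) | ~w)) = min(0.53, 0.53) = 0.53
((y & ((y | ~z) | ~w)) -> x): 0.53 > 0.12, so result = 0.12
((y -> (~y & x)) | ((y & ((y | ~z) | ~w)) -> x)) = max(0, 0.12) = 0.12
((y -> (z & z)) -> ((y -> (~y & x)) | ((y & ((y | ~z) | ~w)) -> x))): 1 > 0.12, so result = 0.12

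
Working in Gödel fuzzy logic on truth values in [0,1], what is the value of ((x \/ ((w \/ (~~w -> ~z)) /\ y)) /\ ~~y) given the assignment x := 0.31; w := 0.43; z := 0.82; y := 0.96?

0.43

~w: Gödel ¬ of 0.43 = 0 (operand ≠ 0)
~~w: Gödel ¬ of 0 = 1 (operand is 0)
~z: Gödel ¬ of 0.82 = 0 (operand ≠ 0)
(~~w -> ~z): 1 > 0, so result = 0
(w \/ (~~w -> ~z)) = max(0.43, 0) = 0.43
((w \/ (~~w -> ~z)) /\ y) = min(0.43, 0.96) = 0.43
(x \/ ((w \/ (~~w -> ~z)) /\ y)) = max(0.31, 0.43) = 0.43
~y: Gödel ¬ of 0.96 = 0 (operand ≠ 0)
~~y: Gödel ¬ of 0 = 1 (operand is 0)
((x \/ ((w \/ (~~w -> ~z)) /\ y)) /\ ~~y) = min(0.43, 1) = 0.43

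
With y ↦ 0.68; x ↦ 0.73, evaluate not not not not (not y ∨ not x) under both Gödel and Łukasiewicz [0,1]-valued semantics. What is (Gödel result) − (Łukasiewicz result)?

Gödel evaluation:
  not y: Gödel ¬ of 0.68 = 0 (operand ≠ 0)
  not x: Gödel ¬ of 0.73 = 0 (operand ≠ 0)
  (not y ∨ not x) = max(0, 0) = 0
  not (not y ∨ not x): Gödel ¬ of 0 = 1 (operand is 0)
  not not (not y ∨ not x): Gödel ¬ of 1 = 0 (operand ≠ 0)
  not not not (not y ∨ not x): Gödel ¬ of 0 = 1 (operand is 0)
  not not not not (not y ∨ not x): Gödel ¬ of 1 = 0 (operand ≠ 0)
  Gödel value = 0
Łukasiewicz evaluation:
  not y: Łukasiewicz ¬ gives 1 − 0.68 = 0.32
  not x: Łukasiewicz ¬ gives 1 − 0.73 = 0.27
  (not y ∨ not x) = max(0.32, 0.27) = 0.32
  not (not y ∨ not x): Łukasiewicz ¬ gives 1 − 0.32 = 0.68
  not not (not y ∨ not x): Łukasiewicz ¬ gives 1 − 0.68 = 0.32
  not not not (not y ∨ not x): Łukasiewicz ¬ gives 1 − 0.32 = 0.68
  not not not not (not y ∨ not x): Łukasiewicz ¬ gives 1 − 0.68 = 0.32
  Łukasiewicz value = 0.32
Difference: 0 − 0.32 = -0.32

-0.32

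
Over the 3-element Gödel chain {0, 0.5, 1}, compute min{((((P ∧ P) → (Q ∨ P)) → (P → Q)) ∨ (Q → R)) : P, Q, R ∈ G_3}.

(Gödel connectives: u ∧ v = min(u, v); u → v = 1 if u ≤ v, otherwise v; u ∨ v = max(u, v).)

The minimum is attained at P = 1, Q = 0.5, R = 0:
  (P ∧ P) = min(1, 1) = 1
  (Q ∨ P) = max(0.5, 1) = 1
  ((P ∧ P) → (Q ∨ P)): 1 ≤ 1, so result = 1
  (P → Q): 1 > 0.5, so result = 0.5
  (((P ∧ P) → (Q ∨ P)) → (P → Q)): 1 > 0.5, so result = 0.5
  (Q → R): 0.5 > 0, so result = 0
  ((((P ∧ P) → (Q ∨ P)) → (P → Q)) ∨ (Q → R)) = max(0.5, 0) = 0.5
Checking all 27 assignments confirms none give a value below 0.50.

0.50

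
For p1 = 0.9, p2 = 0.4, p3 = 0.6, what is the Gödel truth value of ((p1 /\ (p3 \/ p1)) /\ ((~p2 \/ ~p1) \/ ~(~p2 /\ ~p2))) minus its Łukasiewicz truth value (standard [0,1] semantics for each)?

Gödel evaluation:
  (p3 \/ p1) = max(0.6, 0.9) = 0.9
  (p1 /\ (p3 \/ p1)) = min(0.9, 0.9) = 0.9
  ~p2: Gödel ¬ of 0.4 = 0 (operand ≠ 0)
  ~p1: Gödel ¬ of 0.9 = 0 (operand ≠ 0)
  (~p2 \/ ~p1) = max(0, 0) = 0
  ~p2: Gödel ¬ of 0.4 = 0 (operand ≠ 0)
  ~p2: Gödel ¬ of 0.4 = 0 (operand ≠ 0)
  (~p2 /\ ~p2) = min(0, 0) = 0
  ~(~p2 /\ ~p2): Gödel ¬ of 0 = 1 (operand is 0)
  ((~p2 \/ ~p1) \/ ~(~p2 /\ ~p2)) = max(0, 1) = 1
  ((p1 /\ (p3 \/ p1)) /\ ((~p2 \/ ~p1) \/ ~(~p2 /\ ~p2))) = min(0.9, 1) = 0.9
  Gödel value = 0.9
Łukasiewicz evaluation:
  (p3 \/ p1) = max(0.6, 0.9) = 0.9
  (p1 /\ (p3 \/ p1)) = min(0.9, 0.9) = 0.9
  ~p2: Łukasiewicz ¬ gives 1 − 0.4 = 0.6
  ~p1: Łukasiewicz ¬ gives 1 − 0.9 = 0.1
  (~p2 \/ ~p1) = max(0.6, 0.1) = 0.6
  ~p2: Łukasiewicz ¬ gives 1 − 0.4 = 0.6
  ~p2: Łukasiewicz ¬ gives 1 − 0.4 = 0.6
  (~p2 /\ ~p2) = min(0.6, 0.6) = 0.6
  ~(~p2 /\ ~p2): Łukasiewicz ¬ gives 1 − 0.6 = 0.4
  ((~p2 \/ ~p1) \/ ~(~p2 /\ ~p2)) = max(0.6, 0.4) = 0.6
  ((p1 /\ (p3 \/ p1)) /\ ((~p2 \/ ~p1) \/ ~(~p2 /\ ~p2))) = min(0.9, 0.6) = 0.6
  Łukasiewicz value = 0.6
Difference: 0.9 − 0.6 = 0.30

0.30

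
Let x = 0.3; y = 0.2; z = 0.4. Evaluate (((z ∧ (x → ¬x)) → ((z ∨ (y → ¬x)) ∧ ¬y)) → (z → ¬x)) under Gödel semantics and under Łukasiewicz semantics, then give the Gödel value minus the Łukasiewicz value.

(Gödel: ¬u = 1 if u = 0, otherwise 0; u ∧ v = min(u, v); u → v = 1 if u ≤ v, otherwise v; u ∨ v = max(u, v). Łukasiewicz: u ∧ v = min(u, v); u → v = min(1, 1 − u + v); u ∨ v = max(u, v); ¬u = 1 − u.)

-1.00

Gödel evaluation:
  ¬x: Gödel ¬ of 0.3 = 0 (operand ≠ 0)
  (x → ¬x): 0.3 > 0, so result = 0
  (z ∧ (x → ¬x)) = min(0.4, 0) = 0
  ¬x: Gödel ¬ of 0.3 = 0 (operand ≠ 0)
  (y → ¬x): 0.2 > 0, so result = 0
  (z ∨ (y → ¬x)) = max(0.4, 0) = 0.4
  ¬y: Gödel ¬ of 0.2 = 0 (operand ≠ 0)
  ((z ∨ (y → ¬x)) ∧ ¬y) = min(0.4, 0) = 0
  ((z ∧ (x → ¬x)) → ((z ∨ (y → ¬x)) ∧ ¬y)): 0 ≤ 0, so result = 1
  ¬x: Gödel ¬ of 0.3 = 0 (operand ≠ 0)
  (z → ¬x): 0.4 > 0, so result = 0
  (((z ∧ (x → ¬x)) → ((z ∨ (y → ¬x)) ∧ ¬y)) → (z → ¬x)): 1 > 0, so result = 0
  Gödel value = 0
Łukasiewicz evaluation:
  ¬x: Łukasiewicz ¬ gives 1 − 0.3 = 0.7
  (x → ¬x): min(1, 1 − 0.3 + 0.7) = 1
  (z ∧ (x → ¬x)) = min(0.4, 1) = 0.4
  ¬x: Łukasiewicz ¬ gives 1 − 0.3 = 0.7
  (y → ¬x): min(1, 1 − 0.2 + 0.7) = 1
  (z ∨ (y → ¬x)) = max(0.4, 1) = 1
  ¬y: Łukasiewicz ¬ gives 1 − 0.2 = 0.8
  ((z ∨ (y → ¬x)) ∧ ¬y) = min(1, 0.8) = 0.8
  ((z ∧ (x → ¬x)) → ((z ∨ (y → ¬x)) ∧ ¬y)): min(1, 1 − 0.4 + 0.8) = 1
  ¬x: Łukasiewicz ¬ gives 1 − 0.3 = 0.7
  (z → ¬x): min(1, 1 − 0.4 + 0.7) = 1
  (((z ∧ (x → ¬x)) → ((z ∨ (y → ¬x)) ∧ ¬y)) → (z → ¬x)): min(1, 1 − 1 + 1) = 1
  Łukasiewicz value = 1
Difference: 0 − 1 = -1.00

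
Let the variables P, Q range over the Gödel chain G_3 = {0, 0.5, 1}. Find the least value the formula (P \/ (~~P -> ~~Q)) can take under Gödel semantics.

0.50

The minimum is attained at P = 0.5, Q = 0:
  ~P: Gödel ¬ of 0.5 = 0 (operand ≠ 0)
  ~~P: Gödel ¬ of 0 = 1 (operand is 0)
  ~Q: Gödel ¬ of 0 = 1 (operand is 0)
  ~~Q: Gödel ¬ of 1 = 0 (operand ≠ 0)
  (~~P -> ~~Q): 1 > 0, so result = 0
  (P \/ (~~P -> ~~Q)) = max(0.5, 0) = 0.5
Checking all 9 assignments confirms none give a value below 0.50.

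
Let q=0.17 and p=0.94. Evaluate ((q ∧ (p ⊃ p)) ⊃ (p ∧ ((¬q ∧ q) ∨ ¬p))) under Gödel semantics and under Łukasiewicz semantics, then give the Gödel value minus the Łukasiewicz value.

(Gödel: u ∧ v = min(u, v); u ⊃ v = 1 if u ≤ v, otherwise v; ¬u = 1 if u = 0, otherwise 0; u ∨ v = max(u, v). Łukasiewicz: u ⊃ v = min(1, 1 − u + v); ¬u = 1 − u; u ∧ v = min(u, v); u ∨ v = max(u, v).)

Gödel evaluation:
  (p ⊃ p): 0.94 ≤ 0.94, so result = 1
  (q ∧ (p ⊃ p)) = min(0.17, 1) = 0.17
  ¬q: Gödel ¬ of 0.17 = 0 (operand ≠ 0)
  (¬q ∧ q) = min(0, 0.17) = 0
  ¬p: Gödel ¬ of 0.94 = 0 (operand ≠ 0)
  ((¬q ∧ q) ∨ ¬p) = max(0, 0) = 0
  (p ∧ ((¬q ∧ q) ∨ ¬p)) = min(0.94, 0) = 0
  ((q ∧ (p ⊃ p)) ⊃ (p ∧ ((¬q ∧ q) ∨ ¬p))): 0.17 > 0, so result = 0
  Gödel value = 0
Łukasiewicz evaluation:
  (p ⊃ p): min(1, 1 − 0.94 + 0.94) = 1
  (q ∧ (p ⊃ p)) = min(0.17, 1) = 0.17
  ¬q: Łukasiewicz ¬ gives 1 − 0.17 = 0.83
  (¬q ∧ q) = min(0.83, 0.17) = 0.17
  ¬p: Łukasiewicz ¬ gives 1 − 0.94 = 0.06
  ((¬q ∧ q) ∨ ¬p) = max(0.17, 0.06) = 0.17
  (p ∧ ((¬q ∧ q) ∨ ¬p)) = min(0.94, 0.17) = 0.17
  ((q ∧ (p ⊃ p)) ⊃ (p ∧ ((¬q ∧ q) ∨ ¬p))): min(1, 1 − 0.17 + 0.17) = 1
  Łukasiewicz value = 1
Difference: 0 − 1 = -1.00

-1.00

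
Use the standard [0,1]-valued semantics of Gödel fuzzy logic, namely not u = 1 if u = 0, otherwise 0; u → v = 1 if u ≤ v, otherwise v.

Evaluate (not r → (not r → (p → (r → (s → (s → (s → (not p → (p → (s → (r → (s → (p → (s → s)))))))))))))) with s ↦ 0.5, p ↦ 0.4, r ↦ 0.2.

1.00

not r: Gödel ¬ of 0.2 = 0 (operand ≠ 0)
not r: Gödel ¬ of 0.2 = 0 (operand ≠ 0)
not p: Gödel ¬ of 0.4 = 0 (operand ≠ 0)
(s → s): 0.5 ≤ 0.5, so result = 1
(p → (s → s)): 0.4 ≤ 1, so result = 1
(s → (p → (s → s))): 0.5 ≤ 1, so result = 1
(r → (s → (p → (s → s)))): 0.2 ≤ 1, so result = 1
(s → (r → (s → (p → (s → s))))): 0.5 ≤ 1, so result = 1
(p → (s → (r → (s → (p → (s → s)))))): 0.4 ≤ 1, so result = 1
(not p → (p → (s → (r → (s → (p → (s → s))))))): 0 ≤ 1, so result = 1
(s → (not p → (p → (s → (r → (s → (p → (s → s)))))))): 0.5 ≤ 1, so result = 1
(s → (s → (not p → (p → (s → (r → (s → (p → (s → s))))))))): 0.5 ≤ 1, so result = 1
(s → (s → (s → (not p → (p → (s → (r → (s → (p → (s → s)))))))))): 0.5 ≤ 1, so result = 1
(r → (s → (s → (s → (not p → (p → (s → (r → (s → (p → (s → s))))))))))): 0.2 ≤ 1, so result = 1
(p → (r → (s → (s → (s → (not p → (p → (s → (r → (s → (p → (s → s)))))))))))): 0.4 ≤ 1, so result = 1
(not r → (p → (r → (s → (s → (s → (not p → (p → (s → (r → (s → (p → (s → s))))))))))))): 0 ≤ 1, so result = 1
(not r → (not r → (p → (r → (s → (s → (s → (not p → (p → (s → (r → (s → (p → (s → s)))))))))))))): 0 ≤ 1, so result = 1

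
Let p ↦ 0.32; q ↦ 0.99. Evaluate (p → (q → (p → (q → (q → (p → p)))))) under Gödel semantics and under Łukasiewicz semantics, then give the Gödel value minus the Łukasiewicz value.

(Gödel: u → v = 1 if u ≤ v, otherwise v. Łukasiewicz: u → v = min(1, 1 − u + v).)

0.00

Gödel evaluation:
  (p → p): 0.32 ≤ 0.32, so result = 1
  (q → (p → p)): 0.99 ≤ 1, so result = 1
  (q → (q → (p → p))): 0.99 ≤ 1, so result = 1
  (p → (q → (q → (p → p)))): 0.32 ≤ 1, so result = 1
  (q → (p → (q → (q → (p → p))))): 0.99 ≤ 1, so result = 1
  (p → (q → (p → (q → (q → (p → p)))))): 0.32 ≤ 1, so result = 1
  Gödel value = 1
Łukasiewicz evaluation:
  (p → p): min(1, 1 − 0.32 + 0.32) = 1
  (q → (p → p)): min(1, 1 − 0.99 + 1) = 1
  (q → (q → (p → p))): min(1, 1 − 0.99 + 1) = 1
  (p → (q → (q → (p → p)))): min(1, 1 − 0.32 + 1) = 1
  (q → (p → (q → (q → (p → p))))): min(1, 1 − 0.99 + 1) = 1
  (p → (q → (p → (q → (q → (p → p)))))): min(1, 1 − 0.32 + 1) = 1
  Łukasiewicz value = 1
Difference: 1 − 1 = 0.00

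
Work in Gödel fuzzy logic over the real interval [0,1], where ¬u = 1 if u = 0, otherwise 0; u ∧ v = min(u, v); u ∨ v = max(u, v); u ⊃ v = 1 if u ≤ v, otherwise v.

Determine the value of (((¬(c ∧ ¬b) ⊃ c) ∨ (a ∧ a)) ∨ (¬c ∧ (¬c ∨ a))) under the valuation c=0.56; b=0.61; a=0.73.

¬b: Gödel ¬ of 0.61 = 0 (operand ≠ 0)
(c ∧ ¬b) = min(0.56, 0) = 0
¬(c ∧ ¬b): Gödel ¬ of 0 = 1 (operand is 0)
(¬(c ∧ ¬b) ⊃ c): 1 > 0.56, so result = 0.56
(a ∧ a) = min(0.73, 0.73) = 0.73
((¬(c ∧ ¬b) ⊃ c) ∨ (a ∧ a)) = max(0.56, 0.73) = 0.73
¬c: Gödel ¬ of 0.56 = 0 (operand ≠ 0)
¬c: Gödel ¬ of 0.56 = 0 (operand ≠ 0)
(¬c ∨ a) = max(0, 0.73) = 0.73
(¬c ∧ (¬c ∨ a)) = min(0, 0.73) = 0
(((¬(c ∧ ¬b) ⊃ c) ∨ (a ∧ a)) ∨ (¬c ∧ (¬c ∨ a))) = max(0.73, 0) = 0.73

0.73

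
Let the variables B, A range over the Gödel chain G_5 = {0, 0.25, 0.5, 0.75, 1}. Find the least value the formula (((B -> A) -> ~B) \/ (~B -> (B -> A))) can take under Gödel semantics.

1.00

Every assignment gives 1. For instance at B = 0, A = 0:
  (B -> A): 0 ≤ 0, so result = 1
  ~B: Gödel ¬ of 0 = 1 (operand is 0)
  ((B -> A) -> ~B): 1 ≤ 1, so result = 1
  ~B: Gödel ¬ of 0 = 1 (operand is 0)
  (B -> A): 0 ≤ 0, so result = 1
  (~B -> (B -> A)): 1 ≤ 1, so result = 1
  (((B -> A) -> ~B) \/ (~B -> (B -> A))) = max(1, 1) = 1
All 25 assignments give value 1 — the formula is a G_5-tautology.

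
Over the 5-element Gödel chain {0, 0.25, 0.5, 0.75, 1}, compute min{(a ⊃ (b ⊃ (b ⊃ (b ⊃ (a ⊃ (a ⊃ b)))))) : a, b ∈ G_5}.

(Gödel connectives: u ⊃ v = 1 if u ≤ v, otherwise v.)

1.00

Every assignment gives 1. For instance at a = 0, b = 0:
  (a ⊃ b): 0 ≤ 0, so result = 1
  (a ⊃ (a ⊃ b)): 0 ≤ 1, so result = 1
  (b ⊃ (a ⊃ (a ⊃ b))): 0 ≤ 1, so result = 1
  (b ⊃ (b ⊃ (a ⊃ (a ⊃ b)))): 0 ≤ 1, so result = 1
  (b ⊃ (b ⊃ (b ⊃ (a ⊃ (a ⊃ b))))): 0 ≤ 1, so result = 1
  (a ⊃ (b ⊃ (b ⊃ (b ⊃ (a ⊃ (a ⊃ b)))))): 0 ≤ 1, so result = 1
All 25 assignments give value 1 — the formula is a G_5-tautology.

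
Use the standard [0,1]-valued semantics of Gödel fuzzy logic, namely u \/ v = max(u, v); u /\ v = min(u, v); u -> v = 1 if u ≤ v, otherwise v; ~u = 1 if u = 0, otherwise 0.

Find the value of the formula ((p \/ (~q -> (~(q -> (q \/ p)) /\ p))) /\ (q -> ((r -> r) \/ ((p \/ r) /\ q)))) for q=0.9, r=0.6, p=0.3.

1.00

~q: Gödel ¬ of 0.9 = 0 (operand ≠ 0)
(q \/ p) = max(0.9, 0.3) = 0.9
(q -> (q \/ p)): 0.9 ≤ 0.9, so result = 1
~(q -> (q \/ p)): Gödel ¬ of 1 = 0 (operand ≠ 0)
(~(q -> (q \/ p)) /\ p) = min(0, 0.3) = 0
(~q -> (~(q -> (q \/ p)) /\ p)): 0 ≤ 0, so result = 1
(p \/ (~q -> (~(q -> (q \/ p)) /\ p))) = max(0.3, 1) = 1
(r -> r): 0.6 ≤ 0.6, so result = 1
(p \/ r) = max(0.3, 0.6) = 0.6
((p \/ r) /\ q) = min(0.6, 0.9) = 0.6
((r -> r) \/ ((p \/ r) /\ q)) = max(1, 0.6) = 1
(q -> ((r -> r) \/ ((p \/ r) /\ q))): 0.9 ≤ 1, so result = 1
((p \/ (~q -> (~(q -> (q \/ p)) /\ p))) /\ (q -> ((r -> r) \/ ((p \/ r) /\ q)))) = min(1, 1) = 1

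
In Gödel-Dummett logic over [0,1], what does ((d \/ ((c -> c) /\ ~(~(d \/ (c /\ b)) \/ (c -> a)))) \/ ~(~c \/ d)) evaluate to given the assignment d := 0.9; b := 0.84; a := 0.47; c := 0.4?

0.90

(c -> c): 0.4 ≤ 0.4, so result = 1
(c /\ b) = min(0.4, 0.84) = 0.4
(d \/ (c /\ b)) = max(0.9, 0.4) = 0.9
~(d \/ (c /\ b)): Gödel ¬ of 0.9 = 0 (operand ≠ 0)
(c -> a): 0.4 ≤ 0.47, so result = 1
(~(d \/ (c /\ b)) \/ (c -> a)) = max(0, 1) = 1
~(~(d \/ (c /\ b)) \/ (c -> a)): Gödel ¬ of 1 = 0 (operand ≠ 0)
((c -> c) /\ ~(~(d \/ (c /\ b)) \/ (c -> a))) = min(1, 0) = 0
(d \/ ((c -> c) /\ ~(~(d \/ (c /\ b)) \/ (c -> a)))) = max(0.9, 0) = 0.9
~c: Gödel ¬ of 0.4 = 0 (operand ≠ 0)
(~c \/ d) = max(0, 0.9) = 0.9
~(~c \/ d): Gödel ¬ of 0.9 = 0 (operand ≠ 0)
((d \/ ((c -> c) /\ ~(~(d \/ (c /\ b)) \/ (c -> a)))) \/ ~(~c \/ d)) = max(0.9, 0) = 0.9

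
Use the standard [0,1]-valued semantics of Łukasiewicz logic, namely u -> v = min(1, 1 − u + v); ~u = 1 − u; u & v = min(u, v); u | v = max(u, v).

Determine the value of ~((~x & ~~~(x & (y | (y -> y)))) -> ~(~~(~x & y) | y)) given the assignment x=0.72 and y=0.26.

~x: Łukasiewicz ¬ gives 1 − 0.72 = 0.28
(y -> y): min(1, 1 − 0.26 + 0.26) = 1
(y | (y -> y)) = max(0.26, 1) = 1
(x & (y | (y -> y))) = min(0.72, 1) = 0.72
~(x & (y | (y -> y))): Łukasiewicz ¬ gives 1 − 0.72 = 0.28
~~(x & (y | (y -> y))): Łukasiewicz ¬ gives 1 − 0.28 = 0.72
~~~(x & (y | (y -> y))): Łukasiewicz ¬ gives 1 − 0.72 = 0.28
(~x & ~~~(x & (y | (y -> y)))) = min(0.28, 0.28) = 0.28
~x: Łukasiewicz ¬ gives 1 − 0.72 = 0.28
(~x & y) = min(0.28, 0.26) = 0.26
~(~x & y): Łukasiewicz ¬ gives 1 − 0.26 = 0.74
~~(~x & y): Łukasiewicz ¬ gives 1 − 0.74 = 0.26
(~~(~x & y) | y) = max(0.26, 0.26) = 0.26
~(~~(~x & y) | y): Łukasiewicz ¬ gives 1 − 0.26 = 0.74
((~x & ~~~(x & (y | (y -> y)))) -> ~(~~(~x & y) | y)): min(1, 1 − 0.28 + 0.74) = 1
~((~x & ~~~(x & (y | (y -> y)))) -> ~(~~(~x & y) | y)): Łukasiewicz ¬ gives 1 − 1 = 0

0.00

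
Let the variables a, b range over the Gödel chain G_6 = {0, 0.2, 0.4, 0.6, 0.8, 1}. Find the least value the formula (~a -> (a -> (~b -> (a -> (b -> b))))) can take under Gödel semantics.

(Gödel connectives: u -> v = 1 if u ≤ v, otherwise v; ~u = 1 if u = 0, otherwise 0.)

Every assignment gives 1. For instance at a = 0, b = 0:
  ~a: Gödel ¬ of 0 = 1 (operand is 0)
  ~b: Gödel ¬ of 0 = 1 (operand is 0)
  (b -> b): 0 ≤ 0, so result = 1
  (a -> (b -> b)): 0 ≤ 1, so result = 1
  (~b -> (a -> (b -> b))): 1 ≤ 1, so result = 1
  (a -> (~b -> (a -> (b -> b)))): 0 ≤ 1, so result = 1
  (~a -> (a -> (~b -> (a -> (b -> b))))): 1 ≤ 1, so result = 1
All 36 assignments give value 1 — the formula is a G_6-tautology.

1.00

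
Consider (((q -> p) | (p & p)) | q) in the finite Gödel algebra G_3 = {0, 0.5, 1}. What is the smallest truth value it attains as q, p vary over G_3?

The minimum is attained at q = 0.5, p = 0:
  (q -> p): 0.5 > 0, so result = 0
  (p & p) = min(0, 0) = 0
  ((q -> p) | (p & p)) = max(0, 0) = 0
  (((q -> p) | (p & p)) | q) = max(0, 0.5) = 0.5
Checking all 9 assignments confirms none give a value below 0.50.

0.50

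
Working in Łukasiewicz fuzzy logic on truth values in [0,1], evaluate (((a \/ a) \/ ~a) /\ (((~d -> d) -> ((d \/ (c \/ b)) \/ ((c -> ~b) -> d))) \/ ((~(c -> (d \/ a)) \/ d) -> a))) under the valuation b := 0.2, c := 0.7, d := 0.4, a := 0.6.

0.60

(a \/ a) = max(0.6, 0.6) = 0.6
~a: Łukasiewicz ¬ gives 1 − 0.6 = 0.4
((a \/ a) \/ ~a) = max(0.6, 0.4) = 0.6
~d: Łukasiewicz ¬ gives 1 − 0.4 = 0.6
(~d -> d): min(1, 1 − 0.6 + 0.4) = 0.8
(c \/ b) = max(0.7, 0.2) = 0.7
(d \/ (c \/ b)) = max(0.4, 0.7) = 0.7
~b: Łukasiewicz ¬ gives 1 − 0.2 = 0.8
(c -> ~b): min(1, 1 − 0.7 + 0.8) = 1
((c -> ~b) -> d): min(1, 1 − 1 + 0.4) = 0.4
((d \/ (c \/ b)) \/ ((c -> ~b) -> d)) = max(0.7, 0.4) = 0.7
((~d -> d) -> ((d \/ (c \/ b)) \/ ((c -> ~b) -> d))): min(1, 1 − 0.8 + 0.7) = 0.9
(d \/ a) = max(0.4, 0.6) = 0.6
(c -> (d \/ a)): min(1, 1 − 0.7 + 0.6) = 0.9
~(c -> (d \/ a)): Łukasiewicz ¬ gives 1 − 0.9 = 0.1
(~(c -> (d \/ a)) \/ d) = max(0.1, 0.4) = 0.4
((~(c -> (d \/ a)) \/ d) -> a): min(1, 1 − 0.4 + 0.6) = 1
(((~d -> d) -> ((d \/ (c \/ b)) \/ ((c -> ~b) -> d))) \/ ((~(c -> (d \/ a)) \/ d) -> a)) = max(0.9, 1) = 1
(((a \/ a) \/ ~a) /\ (((~d -> d) -> ((d \/ (c \/ b)) \/ ((c -> ~b) -> d))) \/ ((~(c -> (d \/ a)) \/ d) -> a))) = min(0.6, 1) = 0.6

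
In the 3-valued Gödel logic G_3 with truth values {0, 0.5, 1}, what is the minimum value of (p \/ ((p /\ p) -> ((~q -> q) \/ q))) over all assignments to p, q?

0.50

The minimum is attained at p = 0.5, q = 0:
  (p /\ p) = min(0.5, 0.5) = 0.5
  ~q: Gödel ¬ of 0 = 1 (operand is 0)
  (~q -> q): 1 > 0, so result = 0
  ((~q -> q) \/ q) = max(0, 0) = 0
  ((p /\ p) -> ((~q -> q) \/ q)): 0.5 > 0, so result = 0
  (p \/ ((p /\ p) -> ((~q -> q) \/ q))) = max(0.5, 0) = 0.5
Checking all 9 assignments confirms none give a value below 0.50.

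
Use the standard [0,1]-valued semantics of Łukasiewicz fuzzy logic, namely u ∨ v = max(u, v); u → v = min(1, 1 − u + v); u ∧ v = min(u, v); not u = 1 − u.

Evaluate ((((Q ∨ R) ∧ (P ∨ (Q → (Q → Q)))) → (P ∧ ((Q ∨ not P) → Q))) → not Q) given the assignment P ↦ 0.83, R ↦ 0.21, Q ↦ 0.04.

0.96

(Q ∨ R) = max(0.04, 0.21) = 0.21
(Q → Q): min(1, 1 − 0.04 + 0.04) = 1
(Q → (Q → Q)): min(1, 1 − 0.04 + 1) = 1
(P ∨ (Q → (Q → Q))) = max(0.83, 1) = 1
((Q ∨ R) ∧ (P ∨ (Q → (Q → Q)))) = min(0.21, 1) = 0.21
not P: Łukasiewicz ¬ gives 1 − 0.83 = 0.17
(Q ∨ not P) = max(0.04, 0.17) = 0.17
((Q ∨ not P) → Q): min(1, 1 − 0.17 + 0.04) = 0.87
(P ∧ ((Q ∨ not P) → Q)) = min(0.83, 0.87) = 0.83
(((Q ∨ R) ∧ (P ∨ (Q → (Q → Q)))) → (P ∧ ((Q ∨ not P) → Q))): min(1, 1 − 0.21 + 0.83) = 1
not Q: Łukasiewicz ¬ gives 1 − 0.04 = 0.96
((((Q ∨ R) ∧ (P ∨ (Q → (Q → Q)))) → (P ∧ ((Q ∨ not P) → Q))) → not Q): min(1, 1 − 1 + 0.96) = 0.96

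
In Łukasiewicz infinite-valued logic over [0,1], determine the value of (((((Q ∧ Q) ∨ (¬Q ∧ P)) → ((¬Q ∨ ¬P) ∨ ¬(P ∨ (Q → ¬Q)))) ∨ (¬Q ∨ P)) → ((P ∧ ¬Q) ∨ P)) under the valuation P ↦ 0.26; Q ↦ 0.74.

0.26

(Q ∧ Q) = min(0.74, 0.74) = 0.74
¬Q: Łukasiewicz ¬ gives 1 − 0.74 = 0.26
(¬Q ∧ P) = min(0.26, 0.26) = 0.26
((Q ∧ Q) ∨ (¬Q ∧ P)) = max(0.74, 0.26) = 0.74
¬Q: Łukasiewicz ¬ gives 1 − 0.74 = 0.26
¬P: Łukasiewicz ¬ gives 1 − 0.26 = 0.74
(¬Q ∨ ¬P) = max(0.26, 0.74) = 0.74
¬Q: Łukasiewicz ¬ gives 1 − 0.74 = 0.26
(Q → ¬Q): min(1, 1 − 0.74 + 0.26) = 0.52
(P ∨ (Q → ¬Q)) = max(0.26, 0.52) = 0.52
¬(P ∨ (Q → ¬Q)): Łukasiewicz ¬ gives 1 − 0.52 = 0.48
((¬Q ∨ ¬P) ∨ ¬(P ∨ (Q → ¬Q))) = max(0.74, 0.48) = 0.74
(((Q ∧ Q) ∨ (¬Q ∧ P)) → ((¬Q ∨ ¬P) ∨ ¬(P ∨ (Q → ¬Q)))): min(1, 1 − 0.74 + 0.74) = 1
¬Q: Łukasiewicz ¬ gives 1 − 0.74 = 0.26
(¬Q ∨ P) = max(0.26, 0.26) = 0.26
((((Q ∧ Q) ∨ (¬Q ∧ P)) → ((¬Q ∨ ¬P) ∨ ¬(P ∨ (Q → ¬Q)))) ∨ (¬Q ∨ P)) = max(1, 0.26) = 1
¬Q: Łukasiewicz ¬ gives 1 − 0.74 = 0.26
(P ∧ ¬Q) = min(0.26, 0.26) = 0.26
((P ∧ ¬Q) ∨ P) = max(0.26, 0.26) = 0.26
(((((Q ∧ Q) ∨ (¬Q ∧ P)) → ((¬Q ∨ ¬P) ∨ ¬(P ∨ (Q → ¬Q)))) ∨ (¬Q ∨ P)) → ((P ∧ ¬Q) ∨ P)): min(1, 1 − 1 + 0.26) = 0.26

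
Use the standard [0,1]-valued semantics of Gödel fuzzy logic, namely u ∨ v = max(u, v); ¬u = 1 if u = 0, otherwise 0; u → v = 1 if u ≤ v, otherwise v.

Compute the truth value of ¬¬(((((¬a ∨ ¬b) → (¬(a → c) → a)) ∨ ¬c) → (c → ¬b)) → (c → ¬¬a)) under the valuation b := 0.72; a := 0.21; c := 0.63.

¬a: Gödel ¬ of 0.21 = 0 (operand ≠ 0)
¬b: Gödel ¬ of 0.72 = 0 (operand ≠ 0)
(¬a ∨ ¬b) = max(0, 0) = 0
(a → c): 0.21 ≤ 0.63, so result = 1
¬(a → c): Gödel ¬ of 1 = 0 (operand ≠ 0)
(¬(a → c) → a): 0 ≤ 0.21, so result = 1
((¬a ∨ ¬b) → (¬(a → c) → a)): 0 ≤ 1, so result = 1
¬c: Gödel ¬ of 0.63 = 0 (operand ≠ 0)
(((¬a ∨ ¬b) → (¬(a → c) → a)) ∨ ¬c) = max(1, 0) = 1
¬b: Gödel ¬ of 0.72 = 0 (operand ≠ 0)
(c → ¬b): 0.63 > 0, so result = 0
((((¬a ∨ ¬b) → (¬(a → c) → a)) ∨ ¬c) → (c → ¬b)): 1 > 0, so result = 0
¬a: Gödel ¬ of 0.21 = 0 (operand ≠ 0)
¬¬a: Gödel ¬ of 0 = 1 (operand is 0)
(c → ¬¬a): 0.63 ≤ 1, so result = 1
(((((¬a ∨ ¬b) → (¬(a → c) → a)) ∨ ¬c) → (c → ¬b)) → (c → ¬¬a)): 0 ≤ 1, so result = 1
¬(((((¬a ∨ ¬b) → (¬(a → c) → a)) ∨ ¬c) → (c → ¬b)) → (c → ¬¬a)): Gödel ¬ of 1 = 0 (operand ≠ 0)
¬¬(((((¬a ∨ ¬b) → (¬(a → c) → a)) ∨ ¬c) → (c → ¬b)) → (c → ¬¬a)): Gödel ¬ of 0 = 1 (operand is 0)

1.00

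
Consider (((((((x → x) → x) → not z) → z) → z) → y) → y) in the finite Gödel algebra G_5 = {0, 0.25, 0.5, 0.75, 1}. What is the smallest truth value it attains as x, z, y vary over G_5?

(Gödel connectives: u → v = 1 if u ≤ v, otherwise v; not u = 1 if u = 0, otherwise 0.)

0.25

The minimum is attained at x = 0.25, z = 0.25, y = 0.25:
  (x → x): 0.25 ≤ 0.25, so result = 1
  ((x → x) → x): 1 > 0.25, so result = 0.25
  not z: Gödel ¬ of 0.25 = 0 (operand ≠ 0)
  (((x → x) → x) → not z): 0.25 > 0, so result = 0
  ((((x → x) → x) → not z) → z): 0 ≤ 0.25, so result = 1
  (((((x → x) → x) → not z) → z) → z): 1 > 0.25, so result = 0.25
  ((((((x → x) → x) → not z) → z) → z) → y): 0.25 ≤ 0.25, so result = 1
  (((((((x → x) → x) → not z) → z) → z) → y) → y): 1 > 0.25, so result = 0.25
Checking all 125 assignments confirms none give a value below 0.25.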